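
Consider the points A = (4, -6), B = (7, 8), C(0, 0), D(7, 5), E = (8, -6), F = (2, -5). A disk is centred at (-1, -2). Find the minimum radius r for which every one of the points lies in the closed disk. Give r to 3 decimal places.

12.806

The required radius is the distance from (-1, -2) to the farthest point.
Squared distances: 41, 164, 5, 113, 97, 18.
Maximum is 164, attained at B.
r = √164 ≈ 12.806.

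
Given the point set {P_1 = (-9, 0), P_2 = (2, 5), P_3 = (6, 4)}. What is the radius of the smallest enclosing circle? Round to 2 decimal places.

7.76

Side lengths²: P_1P_2² = 146, P_1P_3² = 241, P_2P_3² = 17.
Since P_1P_3² = 241 ≥ 146 + 17 = 163, the angle opposite P_1P_3 is not acute, so the smallest enclosing circle has P_1P_3 as diameter.
Centre = midpoint of P_1P_3 = (-1.5, 2), r² = 241/4 = 60.25.
r = √(60.25) ≈ 7.76.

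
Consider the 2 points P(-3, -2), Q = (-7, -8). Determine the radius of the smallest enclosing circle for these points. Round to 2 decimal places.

The smallest circle enclosing two points has them as diameter endpoints.
Centre = midpoint = (-5, -5); r² = |PQ|²/4 = 52/4 = 13.
r = √13 ≈ 3.61.

3.61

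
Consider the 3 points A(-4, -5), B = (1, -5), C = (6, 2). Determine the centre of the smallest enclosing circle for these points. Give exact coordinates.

(1, -1.5)

Side lengths²: AB² = 25, AC² = 149, BC² = 74.
Since AC² = 149 ≥ 74 + 25 = 99, the angle opposite AC is not acute, so the smallest enclosing circle has AC as diameter.
Centre = midpoint of AC = (1, -1.5), r² = 149/4 = 37.25.
Centre = (1, -1.5).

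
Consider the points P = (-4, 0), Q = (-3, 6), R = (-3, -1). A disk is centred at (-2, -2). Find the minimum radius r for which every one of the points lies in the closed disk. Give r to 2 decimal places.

8.06

The required radius is the distance from (-2, -2) to the farthest point.
Squared distances: 8, 65, 2.
Maximum is 65, attained at Q.
r = √65 ≈ 8.06.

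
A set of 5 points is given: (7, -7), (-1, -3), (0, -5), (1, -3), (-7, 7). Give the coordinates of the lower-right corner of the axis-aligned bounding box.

x-range [-7, 7], y-range [-7, 7].
The lower-right corner is (7, -7).

(7, -7)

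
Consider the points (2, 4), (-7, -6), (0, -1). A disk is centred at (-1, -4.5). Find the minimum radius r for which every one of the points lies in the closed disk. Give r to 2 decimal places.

The required radius is the distance from (-1, -4.5) to the farthest point.
Squared distances: 81.25, 38.25, 13.25.
Maximum is 81.25, attained at (2, 4).
r = √(81.25) ≈ 9.01.

9.01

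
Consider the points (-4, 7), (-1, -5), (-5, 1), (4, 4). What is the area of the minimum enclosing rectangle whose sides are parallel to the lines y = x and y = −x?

105

In coordinates u = x + y, v = x − y the rectangle is axis-aligned; the map (x,y)→(u,v) scales areas by 2.
u-values: 3, -6, -4, 8; range = 8 − (-6) = 14.
v-values: -11, 4, -6, 0; range = 4 − (-11) = 15.
Area = (14 × 15) / 2 = 105.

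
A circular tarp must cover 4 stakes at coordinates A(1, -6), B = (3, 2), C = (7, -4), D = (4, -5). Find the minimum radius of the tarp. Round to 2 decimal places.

By Welzl's lemma the MEC is supported by two points (diametrically opposite) or three points (on a circumcircle).
The minimum enclosing circle is determined by three boundary points: A, B, C.
Their circumcentre is (34/11, -25/11) with r² = 2210/121.
The farthest remaining point D is at distance² 1000/121 ≤ 2210/121.
r = √(2210/121) ≈ 4.27.

4.27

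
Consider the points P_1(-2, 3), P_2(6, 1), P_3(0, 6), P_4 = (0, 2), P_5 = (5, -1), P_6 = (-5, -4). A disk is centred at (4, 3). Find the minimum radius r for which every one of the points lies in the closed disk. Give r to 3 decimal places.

The required radius is the distance from (4, 3) to the farthest point.
Squared distances: 36, 8, 25, 17, 17, 130.
Maximum is 130, attained at P_6.
r = √130 ≈ 11.402.

11.402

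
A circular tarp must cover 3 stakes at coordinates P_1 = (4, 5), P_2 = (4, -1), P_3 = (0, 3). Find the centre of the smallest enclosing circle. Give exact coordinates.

Side lengths²: P_1P_2² = 36, P_1P_3² = 20, P_2P_3² = 32.
Since P_1P_2² = 36 < 32 + 20 = 52, the triangle is acute, so the smallest enclosing circle is the circumcircle.
Circumcentre = (3, 2), r² = 10.
Centre = (3, 2).

(3, 2)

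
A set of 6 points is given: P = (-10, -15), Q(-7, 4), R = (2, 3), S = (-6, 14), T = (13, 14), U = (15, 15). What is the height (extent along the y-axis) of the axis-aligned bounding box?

30

max y = 15, min y = -15, so height = 30.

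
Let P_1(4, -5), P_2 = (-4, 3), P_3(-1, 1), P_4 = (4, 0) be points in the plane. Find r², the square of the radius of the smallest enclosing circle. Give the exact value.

The minimum enclosing circle of a finite set is fixed by two of the points (as a diameter) or three (as a circumcircle).
The farthest pair is P_1–P_2 with squared distance 128. The circle on this segment as diameter has centre (0, -1) and r² = 128/4 = 32.
Check P_3: distance² to centre = 5 ≤ 32, so it lies inside.
All remaining points lie in this disk, and no smaller disk contains both endpoints, so this is the minimum enclosing circle.

32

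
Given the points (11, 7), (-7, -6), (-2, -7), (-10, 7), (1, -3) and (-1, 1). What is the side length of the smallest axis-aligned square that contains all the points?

21

The bounding box has width 21 and height 14.
An axis-aligned square enclosing the set must have side ≥ max(width, height).
So the minimum side is max(21, 14) = 21.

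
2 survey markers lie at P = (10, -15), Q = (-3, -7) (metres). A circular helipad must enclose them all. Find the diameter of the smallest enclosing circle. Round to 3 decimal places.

The smallest circle enclosing two points has them as diameter endpoints.
Centre = midpoint = (3.5, -11); r² = |PQ|²/4 = 233/4 = 58.25.
Diameter = 2r = 2√(58.25) ≈ 15.264.

15.264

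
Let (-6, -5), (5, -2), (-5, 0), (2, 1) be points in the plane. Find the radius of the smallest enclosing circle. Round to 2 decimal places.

The farthest pair is (-6, -5)–(5, -2) with squared distance 130. The circle on this segment as diameter has centre (-0.5, -3.5) and r² = 130/4 = 32.5.
Check (-5, 0): distance² to centre = 32.5 ≤ 32.5, so it lies inside.
All remaining points lie in this disk, and no smaller disk contains both endpoints, so this is the minimum enclosing circle.
r = √(32.5) ≈ 5.70.

5.70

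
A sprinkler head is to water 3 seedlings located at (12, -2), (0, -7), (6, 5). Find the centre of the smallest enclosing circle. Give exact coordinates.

Call the three points A, B, C in the order given.
Side lengths²: AB² = 169, AC² = 85, BC² = 180.
Since BC² = 180 < 169 + 85 = 254, the triangle is acute, so the smallest enclosing circle is the circumcircle.
Circumcentre = (94/19, -75/38), r² = 71825/1444.
Centre = (94/19, -75/38).

(94/19, -75/38)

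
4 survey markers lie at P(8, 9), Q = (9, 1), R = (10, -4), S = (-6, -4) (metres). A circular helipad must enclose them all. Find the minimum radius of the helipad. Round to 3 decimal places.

9.665

The minimum enclosing circle of a finite set is fixed by two of the points (as a diameter) or three (as a circumcircle).
The minimum enclosing circle is determined by three boundary points: P, R, S.
Their circumcentre is (2, 37/26) with r² = 63145/676.
The farthest remaining point Q is at distance² 33245/676 ≤ 63145/676.
r = √(63145/676) ≈ 9.665.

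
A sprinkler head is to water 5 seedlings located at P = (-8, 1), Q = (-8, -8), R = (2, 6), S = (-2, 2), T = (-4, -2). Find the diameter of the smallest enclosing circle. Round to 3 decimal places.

17.205

The farthest pair is Q–R with squared distance 296. The circle on this segment as diameter has centre (-3, -1) and r² = 296/4 = 74.
Check P: distance² to centre = 29 ≤ 74, so it lies inside.
All remaining points lie in this disk, and no smaller disk contains both endpoints, so this is the minimum enclosing circle.
Diameter = 2r = 2√74 ≈ 17.205.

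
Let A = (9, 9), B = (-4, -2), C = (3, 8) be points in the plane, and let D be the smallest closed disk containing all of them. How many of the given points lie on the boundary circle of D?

2

Side lengths²: AB² = 290, AC² = 37, BC² = 149.
Since AB² = 290 ≥ 149 + 37 = 186, the angle opposite AB is not acute, so the smallest enclosing circle has AB as diameter.
Centre = midpoint of AB = (2.5, 3.5), r² = 290/4 = 72.5.
The points at distance exactly r from the centre are A, B — 2 points.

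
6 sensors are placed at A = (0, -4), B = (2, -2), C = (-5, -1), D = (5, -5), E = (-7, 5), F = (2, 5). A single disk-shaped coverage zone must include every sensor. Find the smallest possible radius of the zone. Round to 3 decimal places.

7.810

The farthest pair is D–E with squared distance 244. The circle on this segment as diameter has centre (-1, 0) and r² = 244/4 = 61.
Check A: distance² to centre = 17 ≤ 61, so it lies inside.
All remaining points lie in this disk, and no smaller disk contains both endpoints, so this is the minimum enclosing circle.
r = √61 ≈ 7.810.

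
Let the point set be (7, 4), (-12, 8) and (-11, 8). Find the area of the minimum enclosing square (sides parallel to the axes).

The bounding box has width 19 and height 4.
An axis-aligned square enclosing the set must have side ≥ max(width, height).
So the minimum side is max(19, 4) = 19.
Area = 19² = 361.

361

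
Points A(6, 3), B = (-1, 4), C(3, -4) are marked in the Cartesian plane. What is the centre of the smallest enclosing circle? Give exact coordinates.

Side lengths²: AB² = 50, AC² = 58, BC² = 80.
Since BC² = 80 < 58 + 50 = 108, the triangle is acute, so the smallest enclosing circle is the circumcircle.
Circumcentre = (27/13, 7/13), r² = 3625/169.
Centre = (27/13, 7/13).

(27/13, 7/13)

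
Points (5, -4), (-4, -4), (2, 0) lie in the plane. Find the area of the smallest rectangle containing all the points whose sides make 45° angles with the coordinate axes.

In coordinates u = x + y, v = x − y the rectangle is axis-aligned; the map (x,y)→(u,v) scales areas by 2.
u-values: 1, -8, 2; range = 2 − (-8) = 10.
v-values: 9, 0, 2; range = 9 − 0 = 9.
Area = (10 × 9) / 2 = 45.

45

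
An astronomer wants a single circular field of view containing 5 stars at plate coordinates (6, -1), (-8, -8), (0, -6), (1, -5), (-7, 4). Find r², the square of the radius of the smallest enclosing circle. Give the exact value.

70325/1058

A smallest enclosing disk is always determined by at most three of the input points on its boundary.
The minimum enclosing circle is determined by three boundary points: (6, -1), (-8, -8), (-7, 4).
Their circumcentre is (-93/46, -113/46) with r² = 70325/1058.
The farthest remaining point (0, -6) is at distance² 17609/1058 ≤ 70325/1058.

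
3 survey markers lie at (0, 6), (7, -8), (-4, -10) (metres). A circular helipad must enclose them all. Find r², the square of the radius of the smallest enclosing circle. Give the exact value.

Call the three points A, B, C in the order given.
Side lengths²: AB² = 245, AC² = 272, BC² = 125.
Since AC² = 272 < 245 + 125 = 370, the triangle is acute, so the smallest enclosing circle is the circumcircle.
Circumcentre = (1/3, -31/12), r² = 10625/144.

10625/144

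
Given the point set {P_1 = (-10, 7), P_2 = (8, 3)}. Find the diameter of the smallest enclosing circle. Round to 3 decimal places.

The smallest circle enclosing two points has them as diameter endpoints.
Centre = midpoint = (-1, 5); r² = |P_1P_2|²/4 = 340/4 = 85.
Diameter = 2r = 2√85 ≈ 18.439.

18.439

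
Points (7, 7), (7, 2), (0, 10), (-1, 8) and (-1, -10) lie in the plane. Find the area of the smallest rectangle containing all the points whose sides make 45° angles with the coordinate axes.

In coordinates u = x + y, v = x − y the rectangle is axis-aligned; the map (x,y)→(u,v) scales areas by 2.
u-values: 14, 9, 10, 7, -11; range = 14 − (-11) = 25.
v-values: 0, 5, -10, -9, 9; range = 9 − (-10) = 19.
Area = (25 × 19) / 2 = 237.5.

237.5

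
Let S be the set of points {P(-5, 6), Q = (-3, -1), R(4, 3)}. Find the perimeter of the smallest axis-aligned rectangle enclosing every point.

Width = max x − min x = 4 − (-5) = 9.
Height = max y − min y = 6 − (-1) = 7.
Perimeter = 2(9 + 7) = 32.

32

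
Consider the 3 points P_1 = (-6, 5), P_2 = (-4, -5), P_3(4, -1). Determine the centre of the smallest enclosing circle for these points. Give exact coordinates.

(-20/11, 7/11)

Side lengths²: P_1P_2² = 104, P_1P_3² = 136, P_2P_3² = 80.
Since P_1P_3² = 136 < 104 + 80 = 184, the triangle is acute, so the smallest enclosing circle is the circumcircle.
Circumcentre = (-20/11, 7/11), r² = 4420/121.
Centre = (-20/11, 7/11).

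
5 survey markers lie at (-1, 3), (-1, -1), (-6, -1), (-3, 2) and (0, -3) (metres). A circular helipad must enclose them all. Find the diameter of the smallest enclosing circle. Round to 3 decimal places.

The minimum enclosing circle of a finite set is fixed by two of the points (as a diameter) or three (as a circumcircle).
The minimum enclosing circle is determined by three boundary points: (-1, 3), (-6, -1), (0, -3).
Their circumcentre is (-83/34, -11/34) with r² = 7585/578.
The farthest remaining point (-3, 2) is at distance² 3301/578 ≤ 7585/578.
Diameter = 2r = 2√(7585/578) ≈ 7.245.

7.245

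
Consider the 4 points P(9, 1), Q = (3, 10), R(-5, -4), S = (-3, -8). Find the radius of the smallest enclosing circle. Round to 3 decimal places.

9.487

By Welzl's lemma the MEC is supported by two points (diametrically opposite) or three points (on a circumcircle).
The farthest pair is Q–S with squared distance 360. The circle on this segment as diameter has centre (0, 1) and r² = 360/4 = 90.
Check P: distance² to centre = 81 ≤ 90, so it lies inside.
All remaining points lie in this disk, and no smaller disk contains both endpoints, so this is the minimum enclosing circle.
r = √90 ≈ 9.487.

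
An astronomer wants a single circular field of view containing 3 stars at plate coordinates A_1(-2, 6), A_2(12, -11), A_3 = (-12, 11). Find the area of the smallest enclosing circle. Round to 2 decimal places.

832.52

Side lengths²: A_1A_2² = 485, A_1A_3² = 125, A_2A_3² = 1060.
Since A_2A_3² = 1060 ≥ 485 + 125 = 610, the angle opposite A_2A_3 is not acute, so the smallest enclosing circle has A_2A_3 as diameter.
Centre = midpoint of A_2A_3 = (0, 0), r² = 1060/4 = 265.
Area = π·r² = π·265 ≈ 832.52.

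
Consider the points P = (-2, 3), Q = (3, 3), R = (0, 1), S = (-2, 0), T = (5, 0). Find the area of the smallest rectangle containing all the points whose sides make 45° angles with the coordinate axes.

In coordinates u = x + y, v = x − y the rectangle is axis-aligned; the map (x,y)→(u,v) scales areas by 2.
u-values: 1, 6, 1, -2, 5; range = 6 − (-2) = 8.
v-values: -5, 0, -1, -2, 5; range = 5 − (-5) = 10.
Area = (8 × 10) / 2 = 40.

40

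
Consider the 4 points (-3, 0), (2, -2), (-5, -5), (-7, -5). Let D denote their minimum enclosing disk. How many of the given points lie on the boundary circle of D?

By Welzl's lemma the MEC is supported by two points (diametrically opposite) or three points (on a circumcircle).
The farthest pair is (2, -2)–(-7, -5) with squared distance 90. The circle on this segment as diameter has centre (-2.5, -3.5) and r² = 90/4 = 22.5.
Check (-3, 0): distance² to centre = 12.5 ≤ 22.5, so it lies inside.
All remaining points lie in this disk, and no smaller disk contains both endpoints, so this is the minimum enclosing circle.
The points at distance exactly r from the centre are (2, -2), (-7, -5) — 2 points.

2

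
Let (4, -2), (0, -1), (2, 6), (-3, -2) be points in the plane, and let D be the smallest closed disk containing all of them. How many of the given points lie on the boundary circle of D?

The minimum enclosing circle of a finite set is fixed by two of the points (as a diameter) or three (as a circumcircle).
The minimum enclosing circle is determined by three boundary points: (4, -2), (2, 6), (-3, -2).
Their circumcentre is (0.5, 1.375) with r² = 23.640625.
The farthest remaining point (0, -1) is at distance² 5.890625 ≤ 23.640625.
The points at distance exactly r from the centre are (4, -2), (2, 6), (-3, -2) — 3 points.

3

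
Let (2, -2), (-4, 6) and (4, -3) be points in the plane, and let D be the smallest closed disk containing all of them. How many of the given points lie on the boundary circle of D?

2

Call the three points A, B, C in the order given.
Side lengths²: AB² = 100, AC² = 5, BC² = 145.
Since BC² = 145 ≥ 100 + 5 = 105, the angle opposite BC is not acute, so the smallest enclosing circle has BC as diameter.
Centre = midpoint of BC = (0, 1.5), r² = 145/4 = 36.25.
The points at distance exactly r from the centre are (-4, 6), (4, -3) — 2 points.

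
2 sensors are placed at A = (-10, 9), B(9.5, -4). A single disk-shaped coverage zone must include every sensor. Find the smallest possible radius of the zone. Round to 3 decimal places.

The smallest circle enclosing two points has them as diameter endpoints.
Centre = midpoint = (-0.25, 2.5); r² = |AB|²/4 = 549.25/4 = 137.3125.
r = √(137.3125) ≈ 11.718.

11.718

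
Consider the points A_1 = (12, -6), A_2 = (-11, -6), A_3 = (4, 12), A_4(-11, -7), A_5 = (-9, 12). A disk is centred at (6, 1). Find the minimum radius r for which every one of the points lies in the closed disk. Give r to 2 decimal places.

18.79

The required radius is the distance from (6, 1) to the farthest point.
Squared distances: 85, 338, 125, 353, 346.
Maximum is 353, attained at A_4.
r = √353 ≈ 18.79.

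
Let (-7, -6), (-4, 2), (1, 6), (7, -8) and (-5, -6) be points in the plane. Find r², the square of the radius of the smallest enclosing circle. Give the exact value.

37700/529

A smallest enclosing disk is always determined by at most three of the input points on its boundary.
The minimum enclosing circle is determined by three boundary points: (-7, -6), (1, 6), (7, -8).
Their circumcentre is (15/23, -56/23) with r² = 37700/529.
The farthest remaining point (-5, -6) is at distance² 23624/529 ≤ 37700/529.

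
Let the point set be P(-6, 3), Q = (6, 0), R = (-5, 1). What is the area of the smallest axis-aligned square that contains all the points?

The bounding box has width 12 and height 3.
An axis-aligned square enclosing the set must have side ≥ max(width, height).
So the minimum side is max(12, 3) = 12.
Area = 12² = 144.

144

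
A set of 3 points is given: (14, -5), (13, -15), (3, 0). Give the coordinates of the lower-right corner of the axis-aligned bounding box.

(14, -15)

x-range [3, 14], y-range [-15, 0].
The lower-right corner is (14, -15).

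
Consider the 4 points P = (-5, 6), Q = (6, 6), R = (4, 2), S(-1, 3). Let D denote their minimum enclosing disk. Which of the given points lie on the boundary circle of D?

By Welzl's lemma the MEC is supported by two points (diametrically opposite) or three points (on a circumcircle).
The farthest pair is P–Q with squared distance 121. The circle on this segment as diameter has centre (0.5, 6) and r² = 121/4 = 30.25.
Check R: distance² to centre = 28.25 ≤ 30.25, so it lies inside.
All remaining points lie in this disk, and no smaller disk contains both endpoints, so this is the minimum enclosing circle.
The points at distance exactly r from the centre are P, Q — 2 points.

P, Q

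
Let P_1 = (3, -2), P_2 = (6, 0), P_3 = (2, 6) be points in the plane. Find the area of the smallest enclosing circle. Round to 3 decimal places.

Side lengths²: P_1P_2² = 13, P_1P_3² = 65, P_2P_3² = 52.
Since P_1P_3² = 65 ≥ 52 + 13 = 65, the angle opposite P_1P_3 is not acute, so the smallest enclosing circle has P_1P_3 as diameter.
Centre = midpoint of P_1P_3 = (2.5, 2), r² = 65/4 = 16.25.
Area = π·r² = π·16.25 ≈ 51.051.

51.051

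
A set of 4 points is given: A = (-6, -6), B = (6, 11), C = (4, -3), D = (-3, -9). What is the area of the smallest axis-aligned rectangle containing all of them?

240

x ranges over [-6, 6], width 12.
y ranges over [-9, 11], height 20.
Area = 12 × 20 = 240.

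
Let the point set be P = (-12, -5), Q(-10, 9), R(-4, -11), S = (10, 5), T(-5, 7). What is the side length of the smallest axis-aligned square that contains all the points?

22

The bounding box has width 22 and height 20.
An axis-aligned square enclosing the set must have side ≥ max(width, height).
So the minimum side is max(22, 20) = 22.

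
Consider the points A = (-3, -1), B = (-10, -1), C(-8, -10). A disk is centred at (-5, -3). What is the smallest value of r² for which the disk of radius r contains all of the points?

The required radius is the distance from (-5, -3) to the farthest point.
Squared distances: 8, 29, 58.
Maximum is 58, attained at C.

58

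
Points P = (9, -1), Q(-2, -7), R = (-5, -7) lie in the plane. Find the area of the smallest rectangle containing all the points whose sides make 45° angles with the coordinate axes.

80

In coordinates u = x + y, v = x − y the rectangle is axis-aligned; the map (x,y)→(u,v) scales areas by 2.
u-values: 8, -9, -12; range = 8 − (-12) = 20.
v-values: 10, 5, 2; range = 10 − 2 = 8.
Area = (20 × 8) / 2 = 80.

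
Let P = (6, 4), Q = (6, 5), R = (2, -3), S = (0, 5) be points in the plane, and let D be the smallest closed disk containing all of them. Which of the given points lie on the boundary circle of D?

By Welzl's lemma the MEC is supported by two points (diametrically opposite) or three points (on a circumcircle).
The minimum enclosing circle is determined by three boundary points: Q, R, S.
Their circumcentre is (3, 1.5) with r² = 21.25.
The farthest remaining point P is at distance² 15.25 ≤ 21.25.
The points at distance exactly r from the centre are Q, R, S — 3 points.

Q, R, S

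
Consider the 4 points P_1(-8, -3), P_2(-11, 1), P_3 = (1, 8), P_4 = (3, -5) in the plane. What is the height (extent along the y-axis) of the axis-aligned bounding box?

13

max y = 8, min y = -5, so height = 13.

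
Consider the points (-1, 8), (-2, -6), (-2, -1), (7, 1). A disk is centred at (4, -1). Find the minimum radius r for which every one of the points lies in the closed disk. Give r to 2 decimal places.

10.30

The required radius is the distance from (4, -1) to the farthest point.
Squared distances: 106, 61, 36, 13.
Maximum is 106, attained at (-1, 8).
r = √106 ≈ 10.30.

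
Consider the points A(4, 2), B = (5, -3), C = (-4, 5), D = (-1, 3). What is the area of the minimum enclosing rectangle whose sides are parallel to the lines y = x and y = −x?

In coordinates u = x + y, v = x − y the rectangle is axis-aligned; the map (x,y)→(u,v) scales areas by 2.
u-values: 6, 2, 1, 2; range = 6 − 1 = 5.
v-values: 2, 8, -9, -4; range = 8 − (-9) = 17.
Area = (5 × 17) / 2 = 42.5.

42.5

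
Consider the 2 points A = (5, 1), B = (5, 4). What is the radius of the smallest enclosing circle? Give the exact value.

1.5

The smallest circle enclosing two points has them as diameter endpoints.
Centre = midpoint = (5, 2.5); r² = |AB|²/4 = 9/4 = 2.25.
r = √(2.25) = 1.5.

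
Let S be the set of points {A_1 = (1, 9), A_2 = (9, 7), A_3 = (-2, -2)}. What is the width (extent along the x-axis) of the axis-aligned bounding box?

max x = 9, min x = -2, so width = 11.

11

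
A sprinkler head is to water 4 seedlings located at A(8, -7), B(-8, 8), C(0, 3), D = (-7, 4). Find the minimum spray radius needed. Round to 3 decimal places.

A smallest enclosing disk is always determined by at most three of the input points on its boundary.
The farthest pair is A–B with squared distance 481. The circle on this segment as diameter has centre (0, 0.5) and r² = 481/4 = 120.25.
Check C: distance² to centre = 6.25 ≤ 120.25, so it lies inside.
All remaining points lie in this disk, and no smaller disk contains both endpoints, so this is the minimum enclosing circle.
r = √(120.25) ≈ 10.966.

10.966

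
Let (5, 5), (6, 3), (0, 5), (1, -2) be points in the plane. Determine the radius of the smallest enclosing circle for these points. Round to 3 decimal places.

The minimum enclosing circle is determined by three boundary points: (5, 5), (0, 5), (1, -2).
Their circumcentre is (2.5, 25/14) with r² = 1625/98.
The farthest remaining point (6, 3) is at distance² 1345/98 ≤ 1625/98.
r = √(1625/98) ≈ 4.072.

4.072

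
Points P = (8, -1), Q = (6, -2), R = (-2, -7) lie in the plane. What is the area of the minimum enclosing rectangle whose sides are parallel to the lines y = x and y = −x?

32

In coordinates u = x + y, v = x − y the rectangle is axis-aligned; the map (x,y)→(u,v) scales areas by 2.
u-values: 7, 4, -9; range = 7 − (-9) = 16.
v-values: 9, 8, 5; range = 9 − 5 = 4.
Area = (16 × 4) / 2 = 32.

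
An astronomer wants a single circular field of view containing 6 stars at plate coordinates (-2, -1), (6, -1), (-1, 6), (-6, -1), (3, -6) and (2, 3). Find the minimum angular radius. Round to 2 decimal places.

By Welzl's lemma the MEC is supported by two points (diametrically opposite) or three points (on a circumcircle).
The minimum enclosing circle is determined by three boundary points: (-1, 6), (-6, -1), (3, -6).
Their circumcentre is (7/22, -5/22) with r² = 9805/242.
The farthest remaining point (6, -1) is at distance² 7957/242 ≤ 9805/242.
r = √(9805/242) ≈ 6.37.

6.37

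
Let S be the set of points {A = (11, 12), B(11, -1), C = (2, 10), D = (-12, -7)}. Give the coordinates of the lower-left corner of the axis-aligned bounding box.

x-range [-12, 11], y-range [-7, 12].
The lower-left corner is (-12, -7).

(-12, -7)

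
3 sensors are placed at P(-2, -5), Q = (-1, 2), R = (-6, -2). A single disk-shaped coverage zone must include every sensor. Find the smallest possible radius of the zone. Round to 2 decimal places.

Side lengths²: PQ² = 50, PR² = 25, QR² = 41.
Since PQ² = 50 < 41 + 25 = 66, the triangle is acute, so the smallest enclosing circle is the circumcircle.
Circumcentre = (-149/62, -85/62), r² = 25625/1922.
r = √(25625/1922) ≈ 3.65.

3.65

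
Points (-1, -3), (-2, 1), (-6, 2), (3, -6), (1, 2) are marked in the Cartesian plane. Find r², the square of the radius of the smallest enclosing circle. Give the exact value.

36.25

By Welzl's lemma the MEC is supported by two points (diametrically opposite) or three points (on a circumcircle).
The farthest pair is (-6, 2)–(3, -6) with squared distance 145. The circle on this segment as diameter has centre (-1.5, -2) and r² = 145/4 = 36.25.
Check (-1, -3): distance² to centre = 1.25 ≤ 36.25, so it lies inside.
All remaining points lie in this disk, and no smaller disk contains both endpoints, so this is the minimum enclosing circle.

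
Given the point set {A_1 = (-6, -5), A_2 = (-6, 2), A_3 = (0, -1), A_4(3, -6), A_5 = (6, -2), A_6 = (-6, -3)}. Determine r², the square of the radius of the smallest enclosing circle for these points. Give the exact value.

The minimum enclosing circle of a finite set is fixed by two of the points (as a diameter) or three (as a circumcircle).
The minimum enclosing circle is determined by three boundary points: A_1, A_2, A_5.
Their circumcentre is (-0.5, -1.5) with r² = 42.5.
The farthest remaining point A_4 is at distance² 32.5 ≤ 42.5.

42.5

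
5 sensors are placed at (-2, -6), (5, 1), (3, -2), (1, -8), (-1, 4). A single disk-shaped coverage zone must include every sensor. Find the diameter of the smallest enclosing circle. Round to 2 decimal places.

The farthest pair is (1, -8)–(-1, 4) with squared distance 148. The circle on this segment as diameter has centre (0, -2) and r² = 148/4 = 37.
Check (-2, -6): distance² to centre = 20 ≤ 37, so it lies inside.
All remaining points lie in this disk, and no smaller disk contains both endpoints, so this is the minimum enclosing circle.
Diameter = 2r = 2√37 ≈ 12.17.

12.17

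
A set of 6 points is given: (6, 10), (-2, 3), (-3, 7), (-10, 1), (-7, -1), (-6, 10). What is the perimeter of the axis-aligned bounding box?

Width = max x − min x = 6 − (-10) = 16.
Height = max y − min y = 10 − (-1) = 11.
Perimeter = 2(16 + 11) = 54.

54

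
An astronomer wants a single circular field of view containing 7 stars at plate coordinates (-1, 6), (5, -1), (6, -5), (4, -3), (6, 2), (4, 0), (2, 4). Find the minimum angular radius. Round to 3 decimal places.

The farthest pair is (-1, 6)–(6, -5) with squared distance 170. The circle on this segment as diameter has centre (2.5, 0.5) and r² = 170/4 = 42.5.
Check (5, -1): distance² to centre = 8.5 ≤ 42.5, so it lies inside.
All remaining points lie in this disk, and no smaller disk contains both endpoints, so this is the minimum enclosing circle.
r = √(42.5) ≈ 6.519.

6.519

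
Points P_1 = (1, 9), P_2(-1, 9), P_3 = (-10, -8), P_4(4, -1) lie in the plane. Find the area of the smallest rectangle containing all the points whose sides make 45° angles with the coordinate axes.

In coordinates u = x + y, v = x − y the rectangle is axis-aligned; the map (x,y)→(u,v) scales areas by 2.
u-values: 10, 8, -18, 3; range = 10 − (-18) = 28.
v-values: -8, -10, -2, 5; range = 5 − (-10) = 15.
Area = (28 × 15) / 2 = 210.

210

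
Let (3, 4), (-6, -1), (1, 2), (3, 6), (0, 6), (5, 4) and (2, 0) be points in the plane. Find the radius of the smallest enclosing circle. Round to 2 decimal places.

The farthest pair is (-6, -1)–(5, 4) with squared distance 146. The circle on this segment as diameter has centre (-0.5, 1.5) and r² = 146/4 = 36.5.
Check (3, 4): distance² to centre = 18.5 ≤ 36.5, so it lies inside.
All remaining points lie in this disk, and no smaller disk contains both endpoints, so this is the minimum enclosing circle.
r = √(36.5) ≈ 6.04.

6.04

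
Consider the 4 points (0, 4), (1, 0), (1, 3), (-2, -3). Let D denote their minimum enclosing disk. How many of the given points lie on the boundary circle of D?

2

The minimum enclosing circle of a finite set is fixed by two of the points (as a diameter) or three (as a circumcircle).
The farthest pair is (0, 4)–(-2, -3) with squared distance 53. The circle on this segment as diameter has centre (-1, 0.5) and r² = 53/4 = 13.25.
Check (1, 0): distance² to centre = 4.25 ≤ 13.25, so it lies inside.
All remaining points lie in this disk, and no smaller disk contains both endpoints, so this is the minimum enclosing circle.
The points at distance exactly r from the centre are (0, 4), (-2, -3) — 2 points.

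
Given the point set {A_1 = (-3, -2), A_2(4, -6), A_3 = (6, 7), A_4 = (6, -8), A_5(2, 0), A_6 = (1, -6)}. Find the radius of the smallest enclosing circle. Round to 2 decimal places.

The minimum enclosing circle of a finite set is fixed by two of the points (as a diameter) or three (as a circumcircle).
The minimum enclosing circle is determined by three boundary points: A_1, A_3, A_4.
Their circumcentre is (4.5, -0.5) with r² = 58.5.
The farthest remaining point A_6 is at distance² 42.5 ≤ 58.5.
r = √(58.5) ≈ 7.65.

7.65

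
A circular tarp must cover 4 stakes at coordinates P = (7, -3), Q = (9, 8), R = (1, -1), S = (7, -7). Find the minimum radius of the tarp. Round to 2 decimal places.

7.57

The minimum enclosing circle of a finite set is fixed by two of the points (as a diameter) or three (as a circumcircle).
The farthest pair is Q–S with squared distance 229. The circle on this segment as diameter has centre (8, 0.5) and r² = 229/4 = 57.25.
Check P: distance² to centre = 13.25 ≤ 57.25, so it lies inside.
All remaining points lie in this disk, and no smaller disk contains both endpoints, so this is the minimum enclosing circle.
r = √(57.25) ≈ 7.57.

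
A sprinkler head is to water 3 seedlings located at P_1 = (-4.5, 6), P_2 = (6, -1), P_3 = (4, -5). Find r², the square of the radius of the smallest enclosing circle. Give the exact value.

48.3125

Side lengths²: P_1P_2² = 159.25, P_1P_3² = 193.25, P_2P_3² = 20.
Since P_1P_3² = 193.25 ≥ 159.25 + 20 = 179.25, the angle opposite P_1P_3 is not acute, so the smallest enclosing circle has P_1P_3 as diameter.
Centre = midpoint of P_1P_3 = (-0.25, 0.5), r² = 193.25/4 = 48.3125.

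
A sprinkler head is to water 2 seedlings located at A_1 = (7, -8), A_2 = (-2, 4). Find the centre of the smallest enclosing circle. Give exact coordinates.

The smallest circle enclosing two points has them as diameter endpoints.
Centre = midpoint = (2.5, -2); r² = |A_1A_2|²/4 = 225/4 = 56.25.
Centre = (2.5, -2).

(2.5, -2)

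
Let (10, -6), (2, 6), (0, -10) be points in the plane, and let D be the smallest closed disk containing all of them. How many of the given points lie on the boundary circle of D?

Call the three points A, B, C in the order given.
Side lengths²: AB² = 208, AC² = 116, BC² = 260.
Since BC² = 260 < 208 + 116 = 324, the triangle is acute, so the smallest enclosing circle is the circumcircle.
Circumcentre = (51/19, -42/19), r² = 24505/361.
The points at distance exactly r from the centre are (10, -6), (2, 6), (0, -10) — 3 points.

3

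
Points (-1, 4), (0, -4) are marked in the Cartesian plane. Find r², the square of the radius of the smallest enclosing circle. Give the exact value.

16.25

The smallest circle enclosing two points has them as diameter endpoints.
Centre = midpoint = (-0.5, 0); r² = |(-1, 4)−(0, -4)|²/4 = 65/4 = 16.25.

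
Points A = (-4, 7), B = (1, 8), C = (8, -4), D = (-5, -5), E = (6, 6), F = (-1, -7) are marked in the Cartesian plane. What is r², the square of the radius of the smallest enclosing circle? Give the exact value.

The minimum enclosing circle is determined by three boundary points: A, C, D.
Their circumcentre is (69/62, 33/62) with r² = 130645/1922.
The farthest remaining point F is at distance² 117625/1922 ≤ 130645/1922.

130645/1922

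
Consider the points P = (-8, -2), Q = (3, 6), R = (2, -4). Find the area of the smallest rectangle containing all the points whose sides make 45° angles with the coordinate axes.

In coordinates u = x + y, v = x − y the rectangle is axis-aligned; the map (x,y)→(u,v) scales areas by 2.
u-values: -10, 9, -2; range = 9 − (-10) = 19.
v-values: -6, -3, 6; range = 6 − (-6) = 12.
Area = (19 × 12) / 2 = 114.

114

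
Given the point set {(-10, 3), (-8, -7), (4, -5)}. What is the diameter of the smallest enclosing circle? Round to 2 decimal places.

16.12

Call the three points A, B, C in the order given.
Side lengths²: AB² = 104, AC² = 260, BC² = 148.
Since AC² = 260 ≥ 148 + 104 = 252, the angle opposite AC is not acute, so the smallest enclosing circle has AC as diameter.
Centre = midpoint of AC = (-3, -1), r² = 260/4 = 65.
Diameter = 2r = 2√65 ≈ 16.12.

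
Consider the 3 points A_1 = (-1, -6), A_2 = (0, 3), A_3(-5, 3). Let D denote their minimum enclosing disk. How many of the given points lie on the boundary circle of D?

3

Side lengths²: A_1A_2² = 82, A_1A_3² = 97, A_2A_3² = 25.
Since A_1A_3² = 97 < 82 + 25 = 107, the triangle is acute, so the smallest enclosing circle is the circumcircle.
Circumcentre = (-2.5, -23/18), r² = 3977/162.
The points at distance exactly r from the centre are A_1, A_2, A_3 — 3 points.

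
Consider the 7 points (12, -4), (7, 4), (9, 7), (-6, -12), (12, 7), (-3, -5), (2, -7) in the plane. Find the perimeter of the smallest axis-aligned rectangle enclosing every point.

Width = max x − min x = 12 − (-6) = 18.
Height = max y − min y = 7 − (-12) = 19.
Perimeter = 2(18 + 19) = 74.

74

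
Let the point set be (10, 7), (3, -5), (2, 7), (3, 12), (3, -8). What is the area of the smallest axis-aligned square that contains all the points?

400

The bounding box has width 8 and height 20.
An axis-aligned square enclosing the set must have side ≥ max(width, height).
So the minimum side is max(8, 20) = 20.
Area = 20² = 400.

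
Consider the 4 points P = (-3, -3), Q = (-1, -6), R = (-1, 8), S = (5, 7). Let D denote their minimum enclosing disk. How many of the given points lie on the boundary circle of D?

The minimum enclosing circle is determined by three boundary points: Q, R, S.
Their circumcentre is (11/12, 1) with r² = 7585/144.
The farthest remaining point P is at distance² 4513/144 ≤ 7585/144.
The points at distance exactly r from the centre are Q, R, S — 3 points.

3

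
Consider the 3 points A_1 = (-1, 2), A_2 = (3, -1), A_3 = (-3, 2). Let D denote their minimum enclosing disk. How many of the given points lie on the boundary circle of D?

2

Side lengths²: A_1A_2² = 25, A_1A_3² = 4, A_2A_3² = 45.
Since A_2A_3² = 45 ≥ 25 + 4 = 29, the angle opposite A_2A_3 is not acute, so the smallest enclosing circle has A_2A_3 as diameter.
Centre = midpoint of A_2A_3 = (0, 0.5), r² = 45/4 = 11.25.
The points at distance exactly r from the centre are A_2, A_3 — 2 points.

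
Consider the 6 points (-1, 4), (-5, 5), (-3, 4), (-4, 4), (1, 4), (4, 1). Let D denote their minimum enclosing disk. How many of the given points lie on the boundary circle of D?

2

A smallest enclosing disk is always determined by at most three of the input points on its boundary.
The farthest pair is (-5, 5)–(4, 1) with squared distance 97. The circle on this segment as diameter has centre (-0.5, 3) and r² = 97/4 = 24.25.
Check (-1, 4): distance² to centre = 1.25 ≤ 24.25, so it lies inside.
All remaining points lie in this disk, and no smaller disk contains both endpoints, so this is the minimum enclosing circle.
The points at distance exactly r from the centre are (-5, 5), (4, 1) — 2 points.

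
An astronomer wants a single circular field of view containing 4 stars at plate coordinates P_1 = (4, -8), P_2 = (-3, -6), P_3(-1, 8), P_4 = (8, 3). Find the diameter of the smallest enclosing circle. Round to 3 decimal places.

16.763

A smallest enclosing disk is always determined by at most three of the input points on its boundary.
The farthest pair is P_1–P_3 with squared distance 281. The circle on this segment as diameter has centre (1.5, 0) and r² = 281/4 = 70.25.
Check P_2: distance² to centre = 56.25 ≤ 70.25, so it lies inside.
All remaining points lie in this disk, and no smaller disk contains both endpoints, so this is the minimum enclosing circle.
Diameter = 2r = 2√(70.25) ≈ 16.763.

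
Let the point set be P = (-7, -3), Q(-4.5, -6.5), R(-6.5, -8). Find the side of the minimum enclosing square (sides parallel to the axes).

The bounding box has width 2.5 and height 5.
An axis-aligned square enclosing the set must have side ≥ max(width, height).
So the minimum side is max(2.5, 5) = 5.

5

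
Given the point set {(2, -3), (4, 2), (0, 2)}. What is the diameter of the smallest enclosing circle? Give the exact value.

Call the three points A, B, C in the order given.
Side lengths²: AB² = 29, AC² = 29, BC² = 16.
Since AC² = 29 < 29 + 16 = 45, the triangle is acute, so the smallest enclosing circle is the circumcircle.
Circumcentre = (2, -0.1), r² = 8.41.
Diameter = 2r = 2√(8.41) = 5.8.

5.8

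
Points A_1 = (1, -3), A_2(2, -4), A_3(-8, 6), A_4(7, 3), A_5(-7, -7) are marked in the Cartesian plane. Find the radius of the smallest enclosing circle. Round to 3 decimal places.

The minimum enclosing circle of a finite set is fixed by two of the points (as a diameter) or three (as a circumcircle).
The minimum enclosing circle is determined by three boundary points: A_3, A_4, A_5.
Their circumcentre is (-1.40625, -0.03125) with r² = 79.853515625.
The farthest remaining point A_2 is at distance² 27.353515625 ≤ 79.853515625.
r = √(79.853515625) ≈ 8.936.

8.936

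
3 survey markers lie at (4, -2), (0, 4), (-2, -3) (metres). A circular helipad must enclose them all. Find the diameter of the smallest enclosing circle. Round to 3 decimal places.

7.983

Call the three points A, B, C in the order given.
Side lengths²: AB² = 52, AC² = 37, BC² = 53.
Since BC² = 53 < 52 + 37 = 89, the triangle is acute, so the smallest enclosing circle is the circumcircle.
Circumcentre = (0.575, 0.05), r² = 15.933125.
Diameter = 2r = 2√(15.933125) ≈ 7.983.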